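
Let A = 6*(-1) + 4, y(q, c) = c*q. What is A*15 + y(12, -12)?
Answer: -174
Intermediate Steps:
A = -2 (A = -6 + 4 = -2)
A*15 + y(12, -12) = -2*15 - 12*12 = -30 - 144 = -174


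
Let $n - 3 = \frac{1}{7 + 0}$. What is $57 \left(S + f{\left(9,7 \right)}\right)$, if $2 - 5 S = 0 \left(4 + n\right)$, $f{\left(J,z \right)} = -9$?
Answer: $- \frac{2451}{5} \approx -490.2$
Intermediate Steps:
$n = \frac{22}{7}$ ($n = 3 + \frac{1}{7 + 0} = 3 + \frac{1}{7} = \frac{22}{7} \approx 3.1429$)
$S = \frac{2}{5}$ ($S = \frac{2}{5} - \frac{0 \left(4 + \frac{22}{7}\right)}{5} = \frac{2}{5} - \frac{0 \cdot \frac{50}{7}}{5} = \frac{2}{5} - 0 = \frac{2}{5} + 0 = \frac{2}{5} \approx 0.4$)
$57 \left(S + f{\left(9,7 \right)}\right) = 57 \left(\frac{2}{5} - 9\right) = 57 \left(- \frac{43}{5}\right) = - \frac{2451}{5}$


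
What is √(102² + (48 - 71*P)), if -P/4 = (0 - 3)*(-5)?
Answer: 2*√3678 ≈ 121.29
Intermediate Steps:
P = -60 (P = -4*(0 - 3)*(-5) = -(-12)*(-5) = -4*15 = -60)
√(102² + (48 - 71*P)) = √(102² + (48 - 71*(-60))) = √(10404 + (48 + 4260)) = √(10404 + 4308) = √14712 = 2*√3678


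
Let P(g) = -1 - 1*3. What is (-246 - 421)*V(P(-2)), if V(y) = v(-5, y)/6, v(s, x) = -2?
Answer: 667/3 ≈ 222.33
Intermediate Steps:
P(g) = -4 (P(g) = -1 - 3 = -4)
V(y) = -1/3 (V(y) = -2/6 = -2*1/6 = -1/3)
(-246 - 421)*V(P(-2)) = (-246 - 421)*(-1/3) = -667*(-1/3) = 667/3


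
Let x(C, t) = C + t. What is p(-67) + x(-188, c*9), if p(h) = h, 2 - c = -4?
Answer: -201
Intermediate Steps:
c = 6 (c = 2 - 1*(-4) = 2 + 4 = 6)
p(-67) + x(-188, c*9) = -67 + (-188 + 6*9) = -67 + (-188 + 54) = -67 - 134 = -201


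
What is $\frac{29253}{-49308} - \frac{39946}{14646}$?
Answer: $- \frac{57097543}{17194404} \approx -3.3207$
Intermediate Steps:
$\frac{29253}{-49308} - \frac{39946}{14646} = 29253 \left(- \frac{1}{49308}\right) - \frac{19973}{7323} = - \frac{1393}{2348} - \frac{19973}{7323} = - \frac{57097543}{17194404}$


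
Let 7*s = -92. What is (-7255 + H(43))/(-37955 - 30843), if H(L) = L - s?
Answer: 25196/240793 ≈ 0.10464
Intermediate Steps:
s = -92/7 (s = (1/7)*(-92) = -92/7 ≈ -13.143)
H(L) = 92/7 + L (H(L) = L - 1*(-92/7) = L + 92/7 = 92/7 + L)
(-7255 + H(43))/(-37955 - 30843) = (-7255 + (92/7 + 43))/(-37955 - 30843) = (-7255 + 393/7)/(-68798) = -50392/7*(-1/68798) = 25196/240793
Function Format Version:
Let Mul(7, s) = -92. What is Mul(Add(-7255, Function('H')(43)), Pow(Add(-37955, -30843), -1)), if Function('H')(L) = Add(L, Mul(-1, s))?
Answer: Rational(25196, 240793) ≈ 0.10464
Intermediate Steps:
s = Rational(-92, 7) (s = Mul(Rational(1, 7), -92) = Rational(-92, 7) ≈ -13.143)
Function('H')(L) = Add(Rational(92, 7), L) (Function('H')(L) = Add(L, Mul(-1, Rational(-92, 7))) = Add(L, Rational(92, 7)) = Add(Rational(92, 7), L))
Mul(Add(-7255, Function('H')(43)), Pow(Add(-37955, -30843), -1)) = Mul(Add(-7255, Add(Rational(92, 7), 43)), Pow(Add(-37955, -30843), -1)) = Mul(Add(-7255, Rational(393, 7)), Pow(-68798, -1)) = Mul(Rational(-50392, 7), Rational(-1, 68798)) = Rational(25196, 240793)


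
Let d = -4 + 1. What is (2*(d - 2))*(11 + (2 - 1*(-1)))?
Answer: -140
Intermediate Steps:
d = -3
(2*(d - 2))*(11 + (2 - 1*(-1))) = (2*(-3 - 2))*(11 + (2 - 1*(-1))) = (2*(-5))*(11 + (2 + 1)) = -10*(11 + 3) = -10*14 = -140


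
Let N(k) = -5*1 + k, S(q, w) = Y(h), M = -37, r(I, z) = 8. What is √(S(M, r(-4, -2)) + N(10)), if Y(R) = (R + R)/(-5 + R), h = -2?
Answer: √273/7 ≈ 2.3604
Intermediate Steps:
Y(R) = 2*R/(-5 + R) (Y(R) = (2*R)/(-5 + R) = 2*R/(-5 + R))
S(q, w) = 4/7 (S(q, w) = 2*(-2)/(-5 - 2) = 2*(-2)/(-7) = 2*(-2)*(-⅐) = 4/7)
N(k) = -5 + k
√(S(M, r(-4, -2)) + N(10)) = √(4/7 + (-5 + 10)) = √(4/7 + 5) = √(39/7) = √273/7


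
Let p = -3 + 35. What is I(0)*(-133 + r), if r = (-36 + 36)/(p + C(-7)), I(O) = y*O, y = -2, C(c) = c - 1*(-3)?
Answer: 0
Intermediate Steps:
C(c) = 3 + c (C(c) = c + 3 = 3 + c)
p = 32
I(O) = -2*O
r = 0 (r = (-36 + 36)/(32 + (3 - 7)) = 0/(32 - 4) = 0/28 = 0*(1/28) = 0)
I(0)*(-133 + r) = (-2*0)*(-133 + 0) = 0*(-133) = 0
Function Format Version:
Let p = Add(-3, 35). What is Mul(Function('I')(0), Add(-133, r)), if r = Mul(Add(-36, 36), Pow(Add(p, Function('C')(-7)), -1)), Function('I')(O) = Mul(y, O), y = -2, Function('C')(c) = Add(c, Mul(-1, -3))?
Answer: 0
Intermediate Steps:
Function('C')(c) = Add(3, c) (Function('C')(c) = Add(c, 3) = Add(3, c))
p = 32
Function('I')(O) = Mul(-2, O)
r = 0 (r = Mul(Add(-36, 36), Pow(Add(32, Add(3, -7)), -1)) = Mul(0, Pow(Add(32, -4), -1)) = Mul(0, Pow(28, -1)) = Mul(0, Rational(1, 28)) = 0)
Mul(Function('I')(0), Add(-133, r)) = Mul(Mul(-2, 0), Add(-133, 0)) = Mul(0, -133) = 0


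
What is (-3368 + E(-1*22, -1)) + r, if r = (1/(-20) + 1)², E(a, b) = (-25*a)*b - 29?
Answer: -1578439/400 ≈ -3946.1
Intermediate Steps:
E(a, b) = -29 - 25*a*b (E(a, b) = -25*a*b - 29 = -29 - 25*a*b)
r = 361/400 (r = (-1/20 + 1)² = (19/20)² = 361/400 ≈ 0.90250)
(-3368 + E(-1*22, -1)) + r = (-3368 + (-29 - 25*(-1*22)*(-1))) + 361/400 = (-3368 + (-29 - 25*(-22)*(-1))) + 361/400 = (-3368 + (-29 - 550)) + 361/400 = (-3368 - 579) + 361/400 = -3947 + 361/400 = -1578439/400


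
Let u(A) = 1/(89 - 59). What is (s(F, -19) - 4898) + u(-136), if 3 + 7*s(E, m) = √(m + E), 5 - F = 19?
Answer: -1028663/210 + I*√33/7 ≈ -4898.4 + 0.82065*I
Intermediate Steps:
F = -14 (F = 5 - 1*19 = 5 - 19 = -14)
u(A) = 1/30
s(E, m) = -3/7 + √(E + m)/7 (s(E, m) = -3/7 + √(m + E)/7 = -3/7 + √(E + m)/7)
(s(F, -19) - 4898) + u(-136) = ((-3/7 + √(-14 - 19)/7) - 4898) + 1/30 = ((-3/7 + √(-33)/7) - 4898) + 1/30 = ((-3/7 + (I*√33)/7) - 4898) + 1/30 = ((-3/7 + I*√33/7) - 4898) + 1/30 = (-34289/7 + I*√33/7) + 1/30 = -1028663/210 + I*√33/7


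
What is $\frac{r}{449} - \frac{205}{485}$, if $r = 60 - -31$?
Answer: $- \frac{9582}{43553} \approx -0.22001$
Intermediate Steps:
$r = 91$ ($r = 60 + 31 = 91$)
$\frac{r}{449} - \frac{205}{485} = \frac{91}{449} - \frac{205}{485} = 91 \cdot \frac{1}{449} - \frac{41}{97} = \frac{91}{449} - \frac{41}{97} = - \frac{9582}{43553}$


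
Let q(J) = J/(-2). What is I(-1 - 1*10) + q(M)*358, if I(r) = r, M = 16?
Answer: -2875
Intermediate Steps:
q(J) = -J/2 (q(J) = J*(-1/2) = -J/2)
I(-1 - 1*10) + q(M)*358 = (-1 - 1*10) - 1/2*16*358 = (-1 - 10) - 8*358 = -11 - 2864 = -2875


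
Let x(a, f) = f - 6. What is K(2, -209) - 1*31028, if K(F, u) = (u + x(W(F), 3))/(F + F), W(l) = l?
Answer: -31081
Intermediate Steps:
x(a, f) = -6 + f
K(F, u) = (-3 + u)/(2*F) (K(F, u) = (u + (-6 + 3))/(F + F) = (u - 3)/((2*F)) = (-3 + u)*(1/(2*F)) = (-3 + u)/(2*F))
K(2, -209) - 1*31028 = (1/2)*(-3 - 209)/2 - 1*31028 = (1/2)*(1/2)*(-212) - 31028 = -53 - 31028 = -31081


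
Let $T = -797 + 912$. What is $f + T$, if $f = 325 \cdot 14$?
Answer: $4665$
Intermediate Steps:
$T = 115$
$f = 4550$
$f + T = 4550 + 115 = 4665$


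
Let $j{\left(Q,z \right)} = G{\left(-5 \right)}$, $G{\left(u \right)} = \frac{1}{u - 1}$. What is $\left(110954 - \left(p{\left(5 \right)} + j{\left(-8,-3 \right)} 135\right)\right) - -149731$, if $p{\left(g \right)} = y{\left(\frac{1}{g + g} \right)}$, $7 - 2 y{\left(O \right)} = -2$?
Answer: $260703$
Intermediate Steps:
$y{\left(O \right)} = \frac{9}{2}$ ($y{\left(O \right)} = \frac{7}{2} - -1 = \frac{7}{2} + 1 = \frac{9}{2}$)
$p{\left(g \right)} = \frac{9}{2}$
$G{\left(u \right)} = \frac{1}{-1 + u}$
$j{\left(Q,z \right)} = - \frac{1}{6}$ ($j{\left(Q,z \right)} = \frac{1}{-1 - 5} = \frac{1}{-6} = - \frac{1}{6}$)
$\left(110954 - \left(p{\left(5 \right)} + j{\left(-8,-3 \right)} 135\right)\right) - -149731 = \left(110954 - \left(\frac{9}{2} - \frac{45}{2}\right)\right) - -149731 = \left(110954 - \left(\frac{9}{2} - \frac{45}{2}\right)\right) + 149731 = \left(110954 - -18\right) + 149731 = \left(110954 + 18\right) + 149731 = 110972 + 149731 = 260703$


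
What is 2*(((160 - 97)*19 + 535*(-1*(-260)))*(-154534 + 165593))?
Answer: 3103089046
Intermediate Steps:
2*(((160 - 97)*19 + 535*(-1*(-260)))*(-154534 + 165593)) = 2*((63*19 + 535*260)*11059) = 2*((1197 + 139100)*11059) = 2*(140297*11059) = 2*1551544523 = 3103089046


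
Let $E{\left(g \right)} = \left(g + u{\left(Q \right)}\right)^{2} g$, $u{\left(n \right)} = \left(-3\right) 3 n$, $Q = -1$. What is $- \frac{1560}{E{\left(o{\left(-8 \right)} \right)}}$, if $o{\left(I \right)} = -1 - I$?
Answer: $- \frac{195}{224} \approx -0.87054$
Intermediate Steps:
$u{\left(n \right)} = - 9 n$
$E{\left(g \right)} = g \left(9 + g\right)^{2}$ ($E{\left(g \right)} = \left(g - -9\right)^{2} g = \left(g + 9\right)^{2} g = \left(9 + g\right)^{2} g = g \left(9 + g\right)^{2}$)
$- \frac{1560}{E{\left(o{\left(-8 \right)} \right)}} = - \frac{1560}{\left(-1 - -8\right) \left(9 - -7\right)^{2}} = - \frac{1560}{\left(-1 + 8\right) \left(9 + \left(-1 + 8\right)\right)^{2}} = - \frac{1560}{7 \left(9 + 7\right)^{2}} = - \frac{1560}{7 \cdot 16^{2}} = - \frac{1560}{7 \cdot 256} = - \frac{1560}{1792} = \left(-1560\right) \frac{1}{1792} = - \frac{195}{224}$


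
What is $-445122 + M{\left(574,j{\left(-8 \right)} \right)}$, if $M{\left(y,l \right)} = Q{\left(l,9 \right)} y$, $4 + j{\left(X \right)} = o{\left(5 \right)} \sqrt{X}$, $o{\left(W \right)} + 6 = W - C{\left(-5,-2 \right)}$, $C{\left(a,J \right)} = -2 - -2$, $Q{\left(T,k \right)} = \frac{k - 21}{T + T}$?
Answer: $\frac{6 \left(- 74187 \sqrt{2} + 148087 i\right)}{\sqrt{2} - 2 i} \approx -4.4455 \cdot 10^{5} - 405.88 i$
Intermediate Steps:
$Q{\left(T,k \right)} = \frac{-21 + k}{2 T}$
$C{\left(a,J \right)} = 0$ ($C{\left(a,J \right)} = -2 + 2 = 0$)
$o{\left(W \right)} = -6 + W$ ($o{\left(W \right)} = -6 + \left(W - 0\right) = -6 + \left(W + 0\right) = -6 + W$)
$j{\left(X \right)} = -4 - \sqrt{X}$ ($j{\left(X \right)} = -4 + \left(-6 + 5\right) \sqrt{X} = -4 - \sqrt{X}$)
$M{\left(y,l \right)} = - \frac{6 y}{l}$ ($M{\left(y,l \right)} = \frac{-21 + 9}{2 l} y = \frac{1}{2} \frac{1}{l} \left(-12\right) y = - \frac{6}{l} y = - \frac{6 y}{l}$)
$-445122 + M{\left(574,j{\left(-8 \right)} \right)} = -445122 - \frac{3444}{-4 - \sqrt{-8}} = -445122 - \frac{3444}{-4 - 2 i \sqrt{2}}$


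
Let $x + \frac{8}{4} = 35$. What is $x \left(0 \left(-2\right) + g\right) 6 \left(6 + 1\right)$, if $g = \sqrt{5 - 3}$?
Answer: $1386 \sqrt{2} \approx 1960.1$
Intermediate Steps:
$x = 33$ ($x = -2 + 35 = 33$)
$g = \sqrt{2} \approx 1.4142$
$x \left(0 \left(-2\right) + g\right) 6 \left(6 + 1\right) = 33 \left(0 \left(-2\right) + \sqrt{2}\right) 6 \left(6 + 1\right) = 33 \left(0 + \sqrt{2}\right) 6 \cdot 7 = 33 \sqrt{2} \cdot 42 = 1386 \sqrt{2}$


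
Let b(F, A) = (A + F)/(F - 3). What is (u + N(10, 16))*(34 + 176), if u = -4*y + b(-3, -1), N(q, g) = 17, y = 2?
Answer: 2030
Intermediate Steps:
b(F, A) = (A + F)/(-3 + F)
u = -22/3 (u = -4*2 + (-1 - 3)/(-3 - 3) = -8 - 4/(-6) = -8 - 1/6*(-4) = -8 + 2/3 = -22/3 ≈ -7.3333)
(u + N(10, 16))*(34 + 176) = (-22/3 + 17)*(34 + 176) = (29/3)*210 = 2030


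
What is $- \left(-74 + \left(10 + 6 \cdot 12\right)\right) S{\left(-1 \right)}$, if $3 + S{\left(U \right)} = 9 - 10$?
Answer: $32$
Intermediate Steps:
$S{\left(U \right)} = -4$ ($S{\left(U \right)} = -3 + \left(9 - 10\right) = -3 - 1 = -4$)
$- \left(-74 + \left(10 + 6 \cdot 12\right)\right) S{\left(-1 \right)} = - \left(-74 + \left(10 + 6 \cdot 12\right)\right) \left(-4\right) = - \left(-74 + \left(10 + 72\right)\right) \left(-4\right) = - \left(-74 + 82\right) \left(-4\right) = - 8 \left(-4\right) = \left(-1\right) \left(-32\right) = 32$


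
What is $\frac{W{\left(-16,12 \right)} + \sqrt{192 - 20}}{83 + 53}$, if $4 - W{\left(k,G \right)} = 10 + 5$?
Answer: $- \frac{11}{136} + \frac{\sqrt{43}}{68} \approx 0.015551$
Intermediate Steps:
$W{\left(k,G \right)} = -11$ ($W{\left(k,G \right)} = 4 - \left(10 + 5\right) = 4 - 15 = -11$)
$\frac{W{\left(-16,12 \right)} + \sqrt{192 - 20}}{83 + 53} = \frac{-11 + \sqrt{192 - 20}}{83 + 53} = \frac{-11 + \sqrt{172}}{136} = \left(-11 + 2 \sqrt{43}\right) \frac{1}{136} = - \frac{11}{136} + \frac{\sqrt{43}}{68}$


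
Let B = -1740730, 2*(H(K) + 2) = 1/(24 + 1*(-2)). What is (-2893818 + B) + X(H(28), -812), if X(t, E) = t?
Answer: -203920199/44 ≈ -4.6346e+6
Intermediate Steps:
H(K) = -87/44 (H(K) = -2 + 1/(2*(24 + 1*(-2))) = -2 + 1/(2*(24 - 2)) = -2 + (½)/22 = -2 + (½)*(1/22) = -2 + 1/44 = -87/44)
(-2893818 + B) + X(H(28), -812) = (-2893818 - 1740730) - 87/44 = -4634548 - 87/44 = -203920199/44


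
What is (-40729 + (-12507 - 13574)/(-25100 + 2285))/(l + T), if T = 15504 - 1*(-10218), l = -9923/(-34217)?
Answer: -31794643549718/20080384905555 ≈ -1.5834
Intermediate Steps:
l = 9923/34217 (l = -9923*(-1/34217) = 9923/34217 ≈ 0.29000)
T = 25722 (T = 15504 + 10218 = 25722)
(-40729 + (-12507 - 13574)/(-25100 + 2285))/(l + T) = (-40729 + (-12507 - 13574)/(-25100 + 2285))/(9923/34217 + 25722) = (-40729 - 26081/(-22815))/(880139597/34217) = (-40729 - 26081*(-1/22815))*(34217/880139597) = (-40729 + 26081/22815)*(34217/880139597) = -929206054/22815*34217/880139597 = -31794643549718/20080384905555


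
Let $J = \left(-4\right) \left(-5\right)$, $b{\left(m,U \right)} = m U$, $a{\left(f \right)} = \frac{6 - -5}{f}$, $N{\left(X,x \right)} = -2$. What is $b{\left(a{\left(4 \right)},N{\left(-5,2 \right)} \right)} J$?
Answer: $-110$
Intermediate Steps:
$a{\left(f \right)} = \frac{11}{f}$ ($a{\left(f \right)} = \frac{6 + 5}{f} = \frac{11}{f}$)
$b{\left(m,U \right)} = U m$
$J = 20$
$b{\left(a{\left(4 \right)},N{\left(-5,2 \right)} \right)} J = - 2 \cdot \frac{11}{4} \cdot 20 = - 2 \cdot 11 \cdot \frac{1}{4} \cdot 20 = \left(-2\right) \frac{11}{4} \cdot 20 = \left(- \frac{11}{2}\right) 20 = -110$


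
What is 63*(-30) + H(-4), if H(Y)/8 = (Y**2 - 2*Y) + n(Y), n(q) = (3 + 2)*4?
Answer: -1538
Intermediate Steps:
n(q) = 20 (n(q) = 5*4 = 20)
H(Y) = 160 - 16*Y + 8*Y**2 (H(Y) = 8*((Y**2 - 2*Y) + 20) = 8*(20 + Y**2 - 2*Y) = 160 - 16*Y + 8*Y**2)
63*(-30) + H(-4) = 63*(-30) + (160 - 16*(-4) + 8*(-4)**2) = -1890 + (160 + 64 + 8*16) = -1890 + (160 + 64 + 128) = -1890 + 352 = -1538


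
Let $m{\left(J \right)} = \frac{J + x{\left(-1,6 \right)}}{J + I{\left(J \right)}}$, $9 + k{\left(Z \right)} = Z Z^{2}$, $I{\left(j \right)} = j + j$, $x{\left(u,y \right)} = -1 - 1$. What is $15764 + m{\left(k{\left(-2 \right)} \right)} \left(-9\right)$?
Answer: $\frac{267931}{17} \approx 15761.0$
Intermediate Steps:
$x{\left(u,y \right)} = -2$
$I{\left(j \right)} = 2 j$
$k{\left(Z \right)} = -9 + Z^{3}$ ($k{\left(Z \right)} = -9 + Z Z^{2} = -9 + Z^{3}$)
$m{\left(J \right)} = \frac{-2 + J}{3 J}$ ($m{\left(J \right)} = \frac{J - 2}{J + 2 J} = \frac{-2 + J}{3 J}$)
$15764 + m{\left(k{\left(-2 \right)} \right)} \left(-9\right) = 15764 + \frac{-2 - \left(9 - \left(-2\right)^{3}\right)}{3 \left(-9 + \left(-2\right)^{3}\right)} \left(-9\right) = 15764 + \frac{-2 - 17}{3 \left(-9 - 8\right)} \left(-9\right) = 15764 + \frac{-2 - 17}{3 \left(-17\right)} \left(-9\right) = 15764 + \frac{1}{3} \left(- \frac{1}{17}\right) \left(-19\right) \left(-9\right) = 15764 + \frac{19}{51} \left(-9\right) = 15764 - \frac{57}{17} = \frac{267931}{17}$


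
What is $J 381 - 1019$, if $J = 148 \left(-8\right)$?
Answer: $-452123$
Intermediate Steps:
$J = -1184$
$J 381 - 1019 = \left(-1184\right) 381 - 1019 = -451104 - 1019 = -452123$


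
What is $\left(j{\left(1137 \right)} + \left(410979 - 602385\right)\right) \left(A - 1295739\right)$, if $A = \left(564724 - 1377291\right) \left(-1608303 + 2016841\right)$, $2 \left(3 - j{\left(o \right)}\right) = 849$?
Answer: $\frac{127360336230929175}{2} \approx 6.368 \cdot 10^{16}$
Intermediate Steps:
$j{\left(o \right)} = - \frac{843}{2}$ ($j{\left(o \right)} = 3 - \frac{849}{2} = - \frac{843}{2}$)
$A = -331964497046$ ($A = \left(-812567\right) 408538 = -331964497046$)
$\left(j{\left(1137 \right)} + \left(410979 - 602385\right)\right) \left(A - 1295739\right) = \left(- \frac{843}{2} + \left(410979 - 602385\right)\right) \left(-331964497046 - 1295739\right) = \left(- \frac{843}{2} + \left(410979 - 602385\right)\right) \left(-331965792785\right) = \left(- \frac{843}{2} - 191406\right) \left(-331965792785\right) = \left(- \frac{383655}{2}\right) \left(-331965792785\right) = \frac{127360336230929175}{2}$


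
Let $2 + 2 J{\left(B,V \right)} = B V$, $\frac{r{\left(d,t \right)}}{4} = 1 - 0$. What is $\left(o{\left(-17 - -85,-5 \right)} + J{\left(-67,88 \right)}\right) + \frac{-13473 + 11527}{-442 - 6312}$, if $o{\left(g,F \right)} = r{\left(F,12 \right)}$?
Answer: $- \frac{9944292}{3377} \approx -2944.7$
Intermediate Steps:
$r{\left(d,t \right)} = 4$ ($r{\left(d,t \right)} = 4 \left(1 - 0\right) = 4 \left(1 + 0\right) = 4 \cdot 1 = 4$)
$o{\left(g,F \right)} = 4$
$J{\left(B,V \right)} = -1 + \frac{B V}{2}$
$\left(o{\left(-17 - -85,-5 \right)} + J{\left(-67,88 \right)}\right) + \frac{-13473 + 11527}{-442 - 6312} = \left(4 + \left(-1 + \frac{1}{2} \left(-67\right) 88\right)\right) + \frac{-13473 + 11527}{-442 - 6312} = \left(4 - 2949\right) - \frac{1946}{-6754} = \left(4 - 2949\right) - - \frac{973}{3377} = -2945 + \frac{973}{3377} = - \frac{9944292}{3377}$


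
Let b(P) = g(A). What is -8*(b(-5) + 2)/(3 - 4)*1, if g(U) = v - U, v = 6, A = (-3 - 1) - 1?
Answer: 104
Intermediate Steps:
A = -5 (A = -4 - 1 = -5)
g(U) = 6 - U
b(P) = 11 (b(P) = 6 - 1*(-5) = 6 + 5 = 11)
-8*(b(-5) + 2)/(3 - 4)*1 = -8*(11 + 2)/(3 - 4)*1 = -104/(-1)*1 = -104*(-1)*1 = -8*(-13)*1 = 104*1 = 104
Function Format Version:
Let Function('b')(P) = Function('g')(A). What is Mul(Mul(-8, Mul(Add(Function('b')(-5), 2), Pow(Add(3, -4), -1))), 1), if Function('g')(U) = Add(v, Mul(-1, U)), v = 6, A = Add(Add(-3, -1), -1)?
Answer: 104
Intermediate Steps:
A = -5 (A = Add(-4, -1) = -5)
Function('g')(U) = Add(6, Mul(-1, U))
Function('b')(P) = 11 (Function('b')(P) = Add(6, Mul(-1, -5)) = Add(6, 5) = 11)
Mul(Mul(-8, Mul(Add(Function('b')(-5), 2), Pow(Add(3, -4), -1))), 1) = Mul(Mul(-8, Mul(Add(11, 2), Pow(Add(3, -4), -1))), 1) = Mul(Mul(-8, Mul(13, Pow(-1, -1))), 1) = Mul(Mul(-8, Mul(13, -1)), 1) = Mul(Mul(-8, -13), 1) = Mul(104, 1) = 104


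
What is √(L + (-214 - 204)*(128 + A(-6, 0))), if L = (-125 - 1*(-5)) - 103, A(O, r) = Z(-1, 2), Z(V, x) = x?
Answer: I*√54563 ≈ 233.59*I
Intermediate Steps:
A(O, r) = 2
L = -223 (L = (-125 + 5) - 103 = -120 - 103 = -223)
√(L + (-214 - 204)*(128 + A(-6, 0))) = √(-223 + (-214 - 204)*(128 + 2)) = √(-223 - 418*130) = √(-223 - 54340) = √(-54563) = I*√54563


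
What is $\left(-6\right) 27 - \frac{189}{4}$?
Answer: $- \frac{837}{4} \approx -209.25$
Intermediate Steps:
$\left(-6\right) 27 - \frac{189}{4} = -162 - 189 \cdot \frac{1}{4} = -162 - \frac{189}{4} = - \frac{837}{4}$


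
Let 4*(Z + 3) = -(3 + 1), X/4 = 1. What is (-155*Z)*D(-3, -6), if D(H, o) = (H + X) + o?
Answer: -3100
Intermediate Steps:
X = 4 (X = 4*1 = 4)
Z = -4 (Z = -3 + (-(3 + 1))/4 = -3 + (-1*4)/4 = -3 + (1/4)*(-4) = -3 - 1 = -4)
D(H, o) = 4 + H + o (D(H, o) = (H + 4) + o = (4 + H) + o = 4 + H + o)
(-155*Z)*D(-3, -6) = (-155*(-4))*(4 - 3 - 6) = 620*(-5) = -3100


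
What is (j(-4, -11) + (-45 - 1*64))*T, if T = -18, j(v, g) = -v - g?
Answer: 1692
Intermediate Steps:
j(v, g) = -g - v
(j(-4, -11) + (-45 - 1*64))*T = ((-1*(-11) - 1*(-4)) + (-45 - 1*64))*(-18) = ((11 + 4) + (-45 - 64))*(-18) = (15 - 109)*(-18) = -94*(-18) = 1692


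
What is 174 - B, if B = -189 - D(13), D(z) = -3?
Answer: 360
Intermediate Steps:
B = -186 (B = -189 - 1*(-3) = -189 + 3 = -186)
174 - B = 174 - 1*(-186) = 174 + 186 = 360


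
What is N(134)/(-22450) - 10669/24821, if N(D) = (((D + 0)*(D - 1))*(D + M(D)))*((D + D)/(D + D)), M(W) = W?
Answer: -59395981033/278615725 ≈ -213.18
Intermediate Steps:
N(D) = 2*D**2*(-1 + D) (N(D) = (((D + 0)*(D - 1))*(D + D))*((D + D)/(D + D)) = ((D*(-1 + D))*(2*D))*((2*D)/((2*D))) = (2*D**2*(-1 + D))*((2*D)*(1/(2*D))) = (2*D**2*(-1 + D))*1 = 2*D**2*(-1 + D))
N(134)/(-22450) - 10669/24821 = (2*134**2*(-1 + 134))/(-22450) - 10669/24821 = (2*17956*133)*(-1/22450) - 10669*1/24821 = 4776296*(-1/22450) - 10669/24821 = -2388148/11225 - 10669/24821 = -59395981033/278615725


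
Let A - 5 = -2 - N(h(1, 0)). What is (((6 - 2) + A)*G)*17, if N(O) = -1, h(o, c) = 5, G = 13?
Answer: 1768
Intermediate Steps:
A = 4 (A = 5 + (-2 - 1*(-1)) = 5 + (-2 + 1) = 5 - 1 = 4)
(((6 - 2) + A)*G)*17 = (((6 - 2) + 4)*13)*17 = ((4 + 4)*13)*17 = (8*13)*17 = 104*17 = 1768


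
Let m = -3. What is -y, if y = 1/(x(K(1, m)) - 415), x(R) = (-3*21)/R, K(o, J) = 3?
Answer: 1/436 ≈ 0.0022936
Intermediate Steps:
x(R) = -63/R
y = -1/436 (y = 1/(-63/3 - 415) = 1/(-63*⅓ - 415) = 1/(-21 - 415) = 1/(-436) = -1/436 ≈ -0.0022936)
-y = -1*(-1/436) = 1/436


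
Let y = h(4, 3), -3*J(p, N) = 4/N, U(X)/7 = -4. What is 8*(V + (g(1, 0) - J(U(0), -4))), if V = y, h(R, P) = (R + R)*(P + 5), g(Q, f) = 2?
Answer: 1576/3 ≈ 525.33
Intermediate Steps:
U(X) = -28 (U(X) = 7*(-4) = -28)
J(p, N) = -4/(3*N)
h(R, P) = 2*R*(5 + P) (h(R, P) = (2*R)*(5 + P) = 2*R*(5 + P))
y = 64 (y = 2*4*(5 + 3) = 2*4*8 = 64)
V = 64
8*(V + (g(1, 0) - J(U(0), -4))) = 8*(64 + (2 - (-4)/(3*(-4)))) = 8*(64 + (2 - (-4)*(-1)/(3*4))) = 8*(64 + (2 - 1*1/3)) = 8*(64 + (2 - 1/3)) = 8*(64 + 5/3) = 8*(197/3) = 1576/3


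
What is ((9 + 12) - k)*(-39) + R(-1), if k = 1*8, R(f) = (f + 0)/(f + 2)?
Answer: -508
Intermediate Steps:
R(f) = f/(2 + f)
k = 8
((9 + 12) - k)*(-39) + R(-1) = ((9 + 12) - 1*8)*(-39) - 1/(2 - 1) = (21 - 8)*(-39) - 1/1 = 13*(-39) - 1*1 = -507 - 1 = -508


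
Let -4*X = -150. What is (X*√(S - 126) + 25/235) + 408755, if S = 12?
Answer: 19211490/47 + 75*I*√114/2 ≈ 4.0876e+5 + 400.39*I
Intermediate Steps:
X = 75/2 (X = -¼*(-150) = 75/2 ≈ 37.500)
(X*√(S - 126) + 25/235) + 408755 = (75*√(12 - 126)/2 + 25/235) + 408755 = (75*√(-114)/2 + 25*(1/235)) + 408755 = (75*(I*√114)/2 + 5/47) + 408755 = (75*I*√114/2 + 5/47) + 408755 = (5/47 + 75*I*√114/2) + 408755 = 19211490/47 + 75*I*√114/2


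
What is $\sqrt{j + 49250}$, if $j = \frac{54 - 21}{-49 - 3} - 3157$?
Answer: $\frac{\sqrt{31158439}}{26} \approx 214.69$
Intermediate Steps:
$j = - \frac{164197}{52}$ ($j = \frac{33}{-52} - 3157 = 33 \left(- \frac{1}{52}\right) - 3157 = - \frac{33}{52} - 3157 = - \frac{164197}{52} \approx -3157.6$)
$\sqrt{j + 49250} = \sqrt{- \frac{164197}{52} + 49250} = \sqrt{\frac{2396803}{52}} = \frac{\sqrt{31158439}}{26}$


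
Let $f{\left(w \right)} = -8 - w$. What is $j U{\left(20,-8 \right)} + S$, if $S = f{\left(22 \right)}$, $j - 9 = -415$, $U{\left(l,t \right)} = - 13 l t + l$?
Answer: $-852630$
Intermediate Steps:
$U{\left(l,t \right)} = l - 13 l t$ ($U{\left(l,t \right)} = - 13 l t + l = l - 13 l t$)
$j = -406$ ($j = 9 - 415 = -406$)
$S = -30$ ($S = -8 - 22 = -30$)
$j U{\left(20,-8 \right)} + S = - 406 \cdot 20 \left(1 - -104\right) - 30 = - 406 \cdot 20 \left(1 + 104\right) - 30 = - 406 \cdot 20 \cdot 105 - 30 = \left(-406\right) 2100 - 30 = -852600 - 30 = -852630$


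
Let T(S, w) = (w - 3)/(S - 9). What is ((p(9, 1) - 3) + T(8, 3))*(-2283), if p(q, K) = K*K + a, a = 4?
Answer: -4566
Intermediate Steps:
T(S, w) = (-3 + w)/(-9 + S)
p(q, K) = 4 + K² (p(q, K) = K*K + 4 = K² + 4 = 4 + K²)
((p(9, 1) - 3) + T(8, 3))*(-2283) = (((4 + 1²) - 3) + (-3 + 3)/(-9 + 8))*(-2283) = (((4 + 1) - 3) + 0/(-1))*(-2283) = ((5 - 3) - 1*0)*(-2283) = (2 + 0)*(-2283) = 2*(-2283) = -4566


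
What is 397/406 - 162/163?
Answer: -1061/66178 ≈ -0.016033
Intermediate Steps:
397/406 - 162/163 = -1061/66178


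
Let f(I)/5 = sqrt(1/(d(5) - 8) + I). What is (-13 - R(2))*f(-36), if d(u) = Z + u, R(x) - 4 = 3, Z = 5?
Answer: -50*I*sqrt(142) ≈ -595.82*I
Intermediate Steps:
R(x) = 7 (R(x) = 4 + 3 = 7)
d(u) = 5 + u
f(I) = 5*sqrt(1/2 + I) (f(I) = 5*sqrt(1/((5 + 5) - 8) + I) = 5*sqrt(1/(10 - 8) + I) = 5*sqrt(1/2 + I))
(-13 - R(2))*f(-36) = (-13 - 1*7)*(5*sqrt(2 + 4*(-36))/2) = (-13 - 7)*(5*sqrt(2 - 144)/2) = -50*sqrt(-142) = -50*I*sqrt(142)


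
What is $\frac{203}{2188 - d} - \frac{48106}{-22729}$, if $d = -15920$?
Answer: $\frac{875717435}{411576732} \approx 2.1277$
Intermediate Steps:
$\frac{203}{2188 - d} - \frac{48106}{-22729} = \frac{203}{2188 - -15920} - \frac{48106}{-22729} = \frac{203}{2188 + 15920} - - \frac{48106}{22729} = \frac{203}{18108} + \frac{48106}{22729} = \frac{875717435}{411576732}$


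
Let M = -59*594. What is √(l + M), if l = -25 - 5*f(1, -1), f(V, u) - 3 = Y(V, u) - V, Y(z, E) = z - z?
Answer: I*√35081 ≈ 187.3*I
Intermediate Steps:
Y(z, E) = 0
M = -35046
f(V, u) = 3 - V (f(V, u) = 3 + (0 - V) = 3 - V)
l = -35 (l = -25 - 5*(3 - 1*1) = -25 - 5*(3 - 1) = -25 - 5*2 = -25 - 10 = -35)
√(l + M) = √(-35 - 35046) = √(-35081) = I*√35081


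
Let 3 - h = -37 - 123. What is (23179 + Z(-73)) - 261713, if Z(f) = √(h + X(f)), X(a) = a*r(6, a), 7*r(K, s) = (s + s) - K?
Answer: -238534 + √85659/7 ≈ -2.3849e+5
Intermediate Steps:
r(K, s) = -K/7 + 2*s/7 (r(K, s) = ((s + s) - K)/7 = (2*s - K)/7 = (-K + 2*s)/7 = -K/7 + 2*s/7)
X(a) = a*(-6/7 + 2*a/7) (X(a) = a*(-⅐*6 + 2*a/7) = a*(-6/7 + 2*a/7))
h = 163 (h = 3 - (-37 - 123) = 3 - 1*(-160) = 3 + 160 = 163)
Z(f) = √(163 + 2*f*(-3 + f)/7)
(23179 + Z(-73)) - 261713 = (23179 + √7*√(1141 + 2*(-73)*(-3 - 73))/7) - 261713 = (23179 + √7*√(1141 + 2*(-73)*(-76))/7) - 261713 = (23179 + √7*√(1141 + 11096)/7) - 261713 = (23179 + √7*√12237/7) - 261713 = (23179 + √85659/7) - 261713 = -238534 + √85659/7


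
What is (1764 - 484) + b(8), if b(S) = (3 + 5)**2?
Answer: 1344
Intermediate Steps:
b(S) = 64 (b(S) = 8**2 = 64)
(1764 - 484) + b(8) = (1764 - 484) + 64 = 1280 + 64 = 1344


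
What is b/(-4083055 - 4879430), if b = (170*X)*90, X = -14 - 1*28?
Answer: 360/5021 ≈ 0.071699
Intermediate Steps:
X = -42 (X = -14 - 28 = -42)
b = -642600 (b = (170*(-42))*90 = -7140*90 = -642600)
b/(-4083055 - 4879430) = -642600/(-4083055 - 4879430) = -642600/(-8962485) = -642600*(-1/8962485) = 360/5021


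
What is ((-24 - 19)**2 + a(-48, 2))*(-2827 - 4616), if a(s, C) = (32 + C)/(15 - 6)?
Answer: -13790225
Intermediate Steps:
a(s, C) = 32/9 + C/9 (a(s, C) = (32 + C)/9 = (32 + C)*(1/9) = 32/9 + C/9)
((-24 - 19)**2 + a(-48, 2))*(-2827 - 4616) = ((-24 - 19)**2 + (32/9 + (1/9)*2))*(-2827 - 4616) = ((-43)**2 + (32/9 + 2/9))*(-7443) = (1849 + 34/9)*(-7443) = (16675/9)*(-7443) = -13790225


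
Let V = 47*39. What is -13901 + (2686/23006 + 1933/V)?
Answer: -293077874081/21084999 ≈ -13900.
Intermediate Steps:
V = 1833
-13901 + (2686/23006 + 1933/V) = -13901 + (2686/23006 + 1933/1833) = -13901 + (2686*(1/23006) + 1933*(1/1833)) = -13901 + (1343/11503 + 1933/1833) = -13901 + 24697018/21084999 = -293077874081/21084999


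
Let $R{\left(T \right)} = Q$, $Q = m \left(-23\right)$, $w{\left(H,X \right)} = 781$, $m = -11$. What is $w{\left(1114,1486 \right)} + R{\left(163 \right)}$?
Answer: $1034$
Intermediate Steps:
$Q = 253$ ($Q = \left(-11\right) \left(-23\right) = 253$)
$R{\left(T \right)} = 253$
$w{\left(1114,1486 \right)} + R{\left(163 \right)} = 781 + 253 = 1034$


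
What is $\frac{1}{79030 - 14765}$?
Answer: $\frac{1}{64265} \approx 1.5561 \cdot 10^{-5}$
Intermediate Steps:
$\frac{1}{79030 - 14765} = \frac{1}{64265}$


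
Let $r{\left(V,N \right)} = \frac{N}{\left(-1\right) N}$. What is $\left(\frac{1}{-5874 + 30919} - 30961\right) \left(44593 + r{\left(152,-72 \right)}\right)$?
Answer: $- \frac{34577450336448}{25045} \approx -1.3806 \cdot 10^{9}$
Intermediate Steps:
$r{\left(V,N \right)} = -1$ ($r{\left(V,N \right)} = N \left(- \frac{1}{N}\right) = -1$)
$\left(\frac{1}{-5874 + 30919} - 30961\right) \left(44593 + r{\left(152,-72 \right)}\right) = \left(\frac{1}{-5874 + 30919} - 30961\right) \left(44593 - 1\right) = \left(\frac{1}{25045} - 30961\right) 44592 = \left(- \frac{775418244}{25045}\right) 44592 = - \frac{34577450336448}{25045}$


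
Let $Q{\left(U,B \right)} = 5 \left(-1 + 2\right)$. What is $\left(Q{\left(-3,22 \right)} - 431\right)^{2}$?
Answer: $181476$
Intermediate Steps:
$Q{\left(U,B \right)} = 5$ ($Q{\left(U,B \right)} = 5 \cdot 1 = 5$)
$\left(Q{\left(-3,22 \right)} - 431\right)^{2} = \left(5 - 431\right)^{2} = \left(-426\right)^{2} = 181476$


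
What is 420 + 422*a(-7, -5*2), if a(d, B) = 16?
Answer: 7172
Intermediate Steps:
420 + 422*a(-7, -5*2) = 420 + 422*16 = 420 + 6752 = 7172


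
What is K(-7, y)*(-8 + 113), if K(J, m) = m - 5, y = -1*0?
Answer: -525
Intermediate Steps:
y = 0
K(J, m) = -5 + m
K(-7, y)*(-8 + 113) = (-5 + 0)*(-8 + 113) = -5*105 = -525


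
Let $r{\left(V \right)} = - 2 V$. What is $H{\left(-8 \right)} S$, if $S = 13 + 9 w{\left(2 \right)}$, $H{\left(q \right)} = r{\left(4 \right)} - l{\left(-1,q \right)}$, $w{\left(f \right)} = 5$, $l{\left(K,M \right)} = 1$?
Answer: $-522$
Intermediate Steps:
$H{\left(q \right)} = -9$ ($H{\left(q \right)} = \left(-2\right) 4 - 1 = -8 - 1 = -9$)
$S = 58$ ($S = 13 + 9 \cdot 5 = 13 + 45 = 58$)
$H{\left(-8 \right)} S = \left(-9\right) 58 = -522$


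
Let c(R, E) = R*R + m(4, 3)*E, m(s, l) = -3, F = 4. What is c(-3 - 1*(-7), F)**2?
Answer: 16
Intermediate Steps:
c(R, E) = R**2 - 3*E (c(R, E) = R*R - 3*E = R**2 - 3*E)
c(-3 - 1*(-7), F)**2 = ((-3 - 1*(-7))**2 - 3*4)**2 = ((-3 + 7)**2 - 12)**2 = (4**2 - 12)**2 = (16 - 12)**2 = 4**2 = 16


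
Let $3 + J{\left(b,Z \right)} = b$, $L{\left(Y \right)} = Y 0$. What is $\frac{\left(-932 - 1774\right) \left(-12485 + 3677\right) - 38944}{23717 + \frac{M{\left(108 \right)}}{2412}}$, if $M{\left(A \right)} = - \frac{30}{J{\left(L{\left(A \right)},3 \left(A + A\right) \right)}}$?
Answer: $\frac{28697377824}{28602707} \approx 1003.3$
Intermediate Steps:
$L{\left(Y \right)} = 0$
$J{\left(b,Z \right)} = -3 + b$
$M{\left(A \right)} = 10$ ($M{\left(A \right)} = - \frac{30}{-3 + 0} = - \frac{30}{-3} = \left(-30\right) \left(- \frac{1}{3}\right) = 10$)
$\frac{\left(-932 - 1774\right) \left(-12485 + 3677\right) - 38944}{23717 + \frac{M{\left(108 \right)}}{2412}} = \frac{\left(-932 - 1774\right) \left(-12485 + 3677\right) - 38944}{23717 + \frac{10}{2412}} = \frac{\left(-2706\right) \left(-8808\right) - 38944}{23717 + 10 \cdot \frac{1}{2412}} = \frac{23834448 - 38944}{23717 + \frac{5}{1206}} = \frac{23795504}{\frac{28602707}{1206}} = 23795504 \cdot \frac{1206}{28602707} = \frac{28697377824}{28602707}$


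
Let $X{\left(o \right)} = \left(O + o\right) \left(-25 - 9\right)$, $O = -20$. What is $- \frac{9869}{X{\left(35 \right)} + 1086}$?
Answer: $- \frac{9869}{576} \approx -17.134$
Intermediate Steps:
$X{\left(o \right)} = 680 - 34 o$ ($X{\left(o \right)} = \left(-20 + o\right) \left(-25 - 9\right) = \left(-20 + o\right) \left(-34\right) = 680 - 34 o$)
$- \frac{9869}{X{\left(35 \right)} + 1086} = - \frac{9869}{\left(680 - 1190\right) + 1086} = - \frac{9869}{-510 + 1086} = - \frac{9869}{576}$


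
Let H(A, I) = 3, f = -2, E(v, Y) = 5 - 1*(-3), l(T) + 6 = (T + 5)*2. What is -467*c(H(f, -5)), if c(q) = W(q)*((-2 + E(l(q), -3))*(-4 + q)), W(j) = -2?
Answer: -5604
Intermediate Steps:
l(T) = 4 + 2*T (l(T) = -6 + (T + 5)*2 = -6 + (5 + T)*2 = -6 + (10 + 2*T) = 4 + 2*T)
E(v, Y) = 8 (E(v, Y) = 5 + 3 = 8)
c(q) = 48 - 12*q (c(q) = -2*(-2 + 8)*(-4 + q) = -12*(-4 + q) = -2*(-24 + 6*q) = 48 - 12*q)
-467*c(H(f, -5)) = -467*(48 - 12*3) = -467*(48 - 36) = -467*12 = -5604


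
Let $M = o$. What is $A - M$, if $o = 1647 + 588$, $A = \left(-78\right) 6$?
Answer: $-2703$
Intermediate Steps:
$A = -468$
$o = 2235$
$M = 2235$
$A - M = -468 - 2235 = -2703$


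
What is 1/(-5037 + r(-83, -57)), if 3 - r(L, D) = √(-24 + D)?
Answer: -1678/8447079 + I/2815693 ≈ -0.00019865 + 3.5515e-7*I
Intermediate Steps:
r(L, D) = 3 - √(-24 + D)
1/(-5037 + r(-83, -57)) = 1/(-5037 + (3 - √(-24 - 57))) = 1/(-5037 + (3 - √(-81))) = 1/(-5037 + (3 - 9*I)) = 1/(-5034 - 9*I) = (-5034 + 9*I)/25341237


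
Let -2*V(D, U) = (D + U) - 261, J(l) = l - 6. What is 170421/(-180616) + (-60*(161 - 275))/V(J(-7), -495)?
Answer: 2339773131/138893704 ≈ 16.846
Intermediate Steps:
J(l) = -6 + l
V(D, U) = 261/2 - D/2 - U/2 (V(D, U) = -((D + U) - 261)/2 = -(-261 + D + U)/2 = 261/2 - D/2 - U/2)
170421/(-180616) + (-60*(161 - 275))/V(J(-7), -495) = 170421/(-180616) + (-60*(161 - 275))/(261/2 - (-6 - 7)/2 - 1/2*(-495)) = 170421*(-1/180616) + (-60*(-114))/(261/2 - 1/2*(-13) + 495/2) = -170421/180616 + 6840/(261/2 + 13/2 + 495/2) = -170421/180616 + 6840/(769/2) = -170421/180616 + 6840*(2/769) = -170421/180616 + 13680/769 = 2339773131/138893704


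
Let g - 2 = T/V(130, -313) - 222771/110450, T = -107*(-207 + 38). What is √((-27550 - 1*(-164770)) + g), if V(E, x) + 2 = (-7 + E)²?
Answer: √6936213851041874182/7109690 ≈ 370.43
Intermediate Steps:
V(E, x) = -2 + (-7 + E)²
T = 18083 (T = -107*(-169) = 18083)
g = 1968964733/1670777150 (g = 2 + (18083/(-2 + (-7 + 130)²) - 222771/110450) = 2 + (18083/(-2 + 123²) - 222771*1/110450) = 2 + (18083/(-2 + 15129) - 222771/110450) = 2 + (18083/15127 - 222771/110450) = 2 - 1372589567/1670777150 = 1968964733/1670777150 ≈ 1.1785)
√((-27550 - 1*(-164770)) + g) = √((-27550 - 1*(-164770)) + 1968964733/1670777150) = √((-27550 + 164770) + 1968964733/1670777150) = √(137220 + 1968964733/1670777150) = √(229266009487733/1670777150) = √6936213851041874182/7109690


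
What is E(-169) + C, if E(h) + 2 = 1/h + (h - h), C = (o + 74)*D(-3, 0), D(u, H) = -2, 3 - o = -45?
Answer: -41575/169 ≈ -246.01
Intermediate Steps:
o = 48 (o = 3 - 1*(-45) = 3 + 45 = 48)
C = -244 (C = (48 + 74)*(-2) = 122*(-2) = -244)
E(h) = -2 + 1/h (E(h) = -2 + (1/h + (h - h)) = -2 + (1/h + 0) = -2 + 1/h)
E(-169) + C = (-2 + 1/(-169)) - 244 = (-2 - 1/169) - 244 = -339/169 - 244 = -41575/169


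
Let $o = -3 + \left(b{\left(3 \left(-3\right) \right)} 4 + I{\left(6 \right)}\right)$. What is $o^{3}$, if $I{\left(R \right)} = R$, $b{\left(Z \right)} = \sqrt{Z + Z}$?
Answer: $-2565 - 3132 i \sqrt{2} \approx -2565.0 - 4429.3 i$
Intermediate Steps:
$b{\left(Z \right)} = \sqrt{2} \sqrt{Z}$ ($b{\left(Z \right)} = \sqrt{2 Z} = \sqrt{2} \sqrt{Z}$)
$o = 3 + 12 i \sqrt{2}$ ($o = -3 + \left(\sqrt{2} \sqrt{3 \left(-3\right)} 4 + 6\right) = -3 + \left(\sqrt{2} \sqrt{-9} \cdot 4 + 6\right) = -3 + \left(\sqrt{2} \cdot 3 i 4 + 6\right) = -3 + \left(3 i \sqrt{2} \cdot 4 + 6\right) = -3 + \left(12 i \sqrt{2} + 6\right) = -3 + \left(6 + 12 i \sqrt{2}\right) = 3 + 12 i \sqrt{2} \approx 3.0 + 16.971 i$)
$o^{3} = \left(3 + 12 i \sqrt{2}\right)^{3}$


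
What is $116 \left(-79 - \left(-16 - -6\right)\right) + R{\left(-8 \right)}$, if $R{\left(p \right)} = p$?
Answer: $-8012$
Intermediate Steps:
$116 \left(-79 - \left(-16 - -6\right)\right) + R{\left(-8 \right)} = 116 \left(-79 - \left(-16 - -6\right)\right) - 8 = 116 \left(-79 - \left(-16 + 6\right)\right) - 8 = 116 \left(-79 - -10\right) - 8 = 116 \left(-79 + 10\right) - 8 = 116 \left(-69\right) - 8 = -8004 - 8 = -8012$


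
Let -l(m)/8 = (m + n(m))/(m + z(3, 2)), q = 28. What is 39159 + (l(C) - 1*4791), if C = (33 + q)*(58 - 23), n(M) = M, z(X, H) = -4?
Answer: 73204048/2131 ≈ 34352.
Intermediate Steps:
C = 2135 (C = (33 + 28)*(58 - 23) = 61*35 = 2135)
l(m) = -16*m/(-4 + m) (l(m) = -8*(m + m)/(m - 4) = -8*2*m/(-4 + m) = -16*m/(-4 + m))
39159 + (l(C) - 1*4791) = 39159 + (-16*2135/(-4 + 2135) - 1*4791) = 39159 + (-16*2135/2131 - 4791) = 39159 + (-16*2135*1/2131 - 4791) = 39159 + (-34160/2131 - 4791) = 39159 - 10243781/2131 = 73204048/2131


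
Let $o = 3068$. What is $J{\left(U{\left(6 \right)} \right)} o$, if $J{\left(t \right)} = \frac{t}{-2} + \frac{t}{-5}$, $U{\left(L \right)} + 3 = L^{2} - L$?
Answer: $- \frac{289926}{5} \approx -57985.0$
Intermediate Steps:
$U{\left(L \right)} = -3 + L^{2} - L$ ($U{\left(L \right)} = -3 + \left(L^{2} - L\right) = -3 + L^{2} - L$)
$J{\left(t \right)} = - \frac{7 t}{10}$ ($J{\left(t \right)} = t \left(- \frac{1}{2}\right) + t \left(- \frac{1}{5}\right) = - \frac{t}{2} - \frac{t}{5} = - \frac{7 t}{10}$)
$J{\left(U{\left(6 \right)} \right)} o = - \frac{7 \left(-3 + 6^{2} - 6\right)}{10} \cdot 3068 = - \frac{7 \left(-3 + 36 - 6\right)}{10} \cdot 3068 = \left(- \frac{7}{10}\right) 27 \cdot 3068 = \left(- \frac{189}{10}\right) 3068 = - \frac{289926}{5}$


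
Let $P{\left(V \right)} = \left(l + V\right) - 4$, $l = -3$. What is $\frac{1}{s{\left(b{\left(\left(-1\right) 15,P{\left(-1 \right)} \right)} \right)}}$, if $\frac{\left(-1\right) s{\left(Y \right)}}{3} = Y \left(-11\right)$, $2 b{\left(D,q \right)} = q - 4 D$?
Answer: $\frac{1}{858} \approx 0.0011655$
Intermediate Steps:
$P{\left(V \right)} = -7 + V$ ($P{\left(V \right)} = \left(-3 + V\right) - 4 = -7 + V$)
$b{\left(D,q \right)} = \frac{q}{2} - 2 D$ ($b{\left(D,q \right)} = \frac{q - 4 D}{2} = \frac{q}{2} - 2 D$)
$s{\left(Y \right)} = 33 Y$ ($s{\left(Y \right)} = - 3 Y \left(-11\right) = - 3 \left(- 11 Y\right) = 33 Y$)
$\frac{1}{s{\left(b{\left(\left(-1\right) 15,P{\left(-1 \right)} \right)} \right)}} = \frac{1}{33 \left(\frac{-7 - 1}{2} - 2 \left(\left(-1\right) 15\right)\right)} = \frac{1}{33 \left(\frac{1}{2} \left(-8\right) - -30\right)} = \frac{1}{33 \left(-4 + 30\right)} = \frac{1}{33 \cdot 26} = \frac{1}{858}$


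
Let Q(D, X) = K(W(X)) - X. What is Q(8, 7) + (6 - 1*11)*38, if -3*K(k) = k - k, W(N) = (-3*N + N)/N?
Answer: -197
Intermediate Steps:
W(N) = -2 (W(N) = (-2*N)/N = -2)
K(k) = 0 (K(k) = -(k - k)/3 = -⅓*0 = 0)
Q(D, X) = -X (Q(D, X) = 0 - X = -X)
Q(8, 7) + (6 - 1*11)*38 = -1*7 + (6 - 1*11)*38 = -7 + (6 - 11)*38 = -7 - 5*38 = -7 - 190 = -197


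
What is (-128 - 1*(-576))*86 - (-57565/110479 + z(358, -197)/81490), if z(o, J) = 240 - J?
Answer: 346869672671407/9002933710 ≈ 38529.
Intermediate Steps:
(-128 - 1*(-576))*86 - (-57565/110479 + z(358, -197)/81490) = (-128 - 1*(-576))*86 - (-57565/110479 + (240 - 1*(-197))/81490) = (-128 + 576)*86 - (-57565*1/110479 + (240 + 197)*(1/81490)) = 448*86 - (-57565/110479 + 437*(1/81490)) = 38528 - (-57565/110479 + 437/81490) = 38528 - 1*(-4642692527/9002933710) = 38528 + 4642692527/9002933710 = 346869672671407/9002933710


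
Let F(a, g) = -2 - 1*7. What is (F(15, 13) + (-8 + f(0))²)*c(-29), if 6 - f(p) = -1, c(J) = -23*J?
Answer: -5336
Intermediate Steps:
F(a, g) = -9 (F(a, g) = -2 - 7 = -9)
f(p) = 7 (f(p) = 6 - 1*(-1) = 6 + 1 = 7)
(F(15, 13) + (-8 + f(0))²)*c(-29) = (-9 + (-8 + 7)²)*(-23*(-29)) = (-9 + (-1)²)*667 = (-9 + 1)*667 = -8*667 = -5336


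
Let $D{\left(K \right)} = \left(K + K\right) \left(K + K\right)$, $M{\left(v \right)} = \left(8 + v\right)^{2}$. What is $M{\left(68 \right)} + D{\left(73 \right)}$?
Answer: $27092$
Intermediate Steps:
$D{\left(K \right)} = 4 K^{2}$ ($D{\left(K \right)} = 2 K 2 K = 4 K^{2}$)
$M{\left(68 \right)} + D{\left(73 \right)} = \left(8 + 68\right)^{2} + 4 \cdot 73^{2} = 76^{2} + 4 \cdot 5329 = 5776 + 21316 = 27092$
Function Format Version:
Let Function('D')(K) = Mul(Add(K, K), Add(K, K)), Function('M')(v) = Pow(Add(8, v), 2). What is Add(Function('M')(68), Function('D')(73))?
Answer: 27092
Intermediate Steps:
Function('D')(K) = Mul(4, Pow(K, 2)) (Function('D')(K) = Mul(Mul(2, K), Mul(2, K)) = Mul(4, Pow(K, 2)))
Add(Function('M')(68), Function('D')(73)) = Add(Pow(Add(8, 68), 2), Mul(4, Pow(73, 2))) = Add(Pow(76, 2), Mul(4, 5329)) = Add(5776, 21316) = 27092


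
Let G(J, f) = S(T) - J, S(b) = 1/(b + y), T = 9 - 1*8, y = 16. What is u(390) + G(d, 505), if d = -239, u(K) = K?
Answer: 10694/17 ≈ 629.06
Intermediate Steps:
T = 1 (T = 9 - 8 = 1)
S(b) = 1/(16 + b) (S(b) = 1/(b + 16) = 1/(16 + b))
G(J, f) = 1/17 - J (G(J, f) = 1/(16 + 1) - J = 1/17 - J)
u(390) + G(d, 505) = 390 + (1/17 - 1*(-239)) = 390 + (1/17 + 239) = 390 + 4064/17 = 10694/17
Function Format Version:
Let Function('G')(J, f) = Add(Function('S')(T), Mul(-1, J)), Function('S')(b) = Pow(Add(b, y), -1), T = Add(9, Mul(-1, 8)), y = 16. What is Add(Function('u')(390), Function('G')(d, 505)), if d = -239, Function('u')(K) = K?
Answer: Rational(10694, 17) ≈ 629.06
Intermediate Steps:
T = 1 (T = Add(9, -8) = 1)
Function('S')(b) = Pow(Add(16, b), -1) (Function('S')(b) = Pow(Add(b, 16), -1) = Pow(Add(16, b), -1))
Function('G')(J, f) = Add(Rational(1, 17), Mul(-1, J)) (Function('G')(J, f) = Add(Pow(Add(16, 1), -1), Mul(-1, J)) = Add(Pow(17, -1), Mul(-1, J)) = Add(Rational(1, 17), Mul(-1, J)))
Add(Function('u')(390), Function('G')(d, 505)) = Add(390, Add(Rational(1, 17), Mul(-1, -239))) = Add(390, Add(Rational(1, 17), 239)) = Add(390, Rational(4064, 17)) = Rational(10694, 17)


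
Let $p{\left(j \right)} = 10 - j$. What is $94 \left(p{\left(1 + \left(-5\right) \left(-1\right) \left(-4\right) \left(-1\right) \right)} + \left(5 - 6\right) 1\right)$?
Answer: $-1128$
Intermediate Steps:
$94 \left(p{\left(1 + \left(-5\right) \left(-1\right) \left(-4\right) \left(-1\right) \right)} + \left(5 - 6\right) 1\right) = 94 \left(\left(10 - \left(1 + \left(-5\right) \left(-1\right) \left(-4\right) \left(-1\right)\right)\right) + \left(5 - 6\right) 1\right) = 94 \left(\left(10 - \left(1 + 5 \left(-4\right) \left(-1\right)\right)\right) - 1\right) = 94 \left(\left(10 - \left(1 - -20\right)\right) - 1\right) = 94 \left(\left(10 - \left(1 + 20\right)\right) - 1\right) = 94 \left(\left(10 - 21\right) - 1\right) = 94 \left(-11 - 1\right) = 94 \left(-12\right) = -1128$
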